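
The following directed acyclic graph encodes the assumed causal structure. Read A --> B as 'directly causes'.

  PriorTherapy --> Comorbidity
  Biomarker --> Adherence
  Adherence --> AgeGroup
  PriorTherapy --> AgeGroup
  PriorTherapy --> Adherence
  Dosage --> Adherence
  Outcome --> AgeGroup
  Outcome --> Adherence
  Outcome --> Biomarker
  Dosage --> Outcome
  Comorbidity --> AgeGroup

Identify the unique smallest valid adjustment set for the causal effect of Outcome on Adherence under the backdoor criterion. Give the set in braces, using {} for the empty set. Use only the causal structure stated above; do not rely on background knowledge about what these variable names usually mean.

{Dosage}

Variables eligible for adjustment (non-descendants of Outcome, excluding Outcome and Adherence): {Comorbidity, Dosage, PriorTherapy}.
Backdoor paths from Outcome to Adherence:
  P1: Outcome <- Dosage -> Adherence
The empty set is not sufficient: P1 (Outcome <- Dosage -> Adherence) has no collider blocking it and no conditioned non-collider, so it is open.
Try {Dosage}:
  P1: blocked at fork node Dosage ∈ conditioning set.
{Dosage} contains no descendant of Outcome and blocks every backdoor path.
No other singleton works — e.g. {PriorTherapy} leaves P1 open — so {Dosage} is the unique smallest valid adjustment set.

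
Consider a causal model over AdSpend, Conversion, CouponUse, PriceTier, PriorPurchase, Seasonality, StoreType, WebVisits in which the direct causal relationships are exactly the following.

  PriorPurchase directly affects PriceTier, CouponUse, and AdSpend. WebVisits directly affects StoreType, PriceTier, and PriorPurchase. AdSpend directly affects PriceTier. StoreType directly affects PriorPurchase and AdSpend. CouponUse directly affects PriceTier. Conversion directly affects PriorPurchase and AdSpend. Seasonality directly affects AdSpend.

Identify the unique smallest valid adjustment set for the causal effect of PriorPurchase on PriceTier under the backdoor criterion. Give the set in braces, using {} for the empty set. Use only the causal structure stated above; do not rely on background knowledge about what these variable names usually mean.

Variables eligible for adjustment (non-descendants of PriorPurchase, excluding PriorPurchase and PriceTier): {Conversion, Seasonality, StoreType, WebVisits}.
Backdoor paths from PriorPurchase to PriceTier:
  P1: PriorPurchase <- WebVisits -> StoreType -> AdSpend -> PriceTier
  P2: PriorPurchase <- WebVisits -> PriceTier
  P3: PriorPurchase <- StoreType <- WebVisits -> PriceTier
  P4: PriorPurchase <- StoreType -> AdSpend -> PriceTier
  P5: PriorPurchase <- Conversion -> AdSpend <- StoreType <- WebVisits -> PriceTier
  P6: PriorPurchase <- Conversion -> AdSpend -> PriceTier
The empty set is not sufficient: P1 (PriorPurchase <- WebVisits -> StoreType -> AdSpend -> PriceTier) has no collider blocking it and no conditioned non-collider, so it is open.
Try {Conversion, StoreType, WebVisits}:
  P1: blocked at fork node WebVisits ∈ conditioning set.
  P2: blocked at fork node WebVisits ∈ conditioning set.
  P3: blocked at chain node StoreType ∈ conditioning set.
  P4: blocked at fork node StoreType ∈ conditioning set.
  P5: blocked at fork node Conversion ∈ conditioning set.
  P6: blocked at fork node Conversion ∈ conditioning set.
{Conversion, StoreType, WebVisits} contains no descendant of PriorPurchase and blocks every backdoor path.
Every element of {Conversion, StoreType, WebVisits} is needed (dropping Conversion leaves P6 open; dropping StoreType leaves P4 open; dropping WebVisits leaves P2 open), so no proper subset is valid.
Among all size-3 subsets of the eligible variables, only {Conversion, StoreType, WebVisits} blocks every backdoor path, so it is the unique smallest valid adjustment set.

{Conversion, StoreType, WebVisits}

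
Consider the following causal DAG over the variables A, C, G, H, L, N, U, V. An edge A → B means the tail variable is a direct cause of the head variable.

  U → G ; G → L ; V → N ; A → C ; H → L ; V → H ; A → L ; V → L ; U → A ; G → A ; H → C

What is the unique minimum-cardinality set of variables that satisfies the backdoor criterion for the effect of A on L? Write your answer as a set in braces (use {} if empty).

{G}

Variables eligible for adjustment (non-descendants of A, excluding A and L): {G, H, N, U, V}.
Backdoor paths from A to L:
  P1: A <- U -> G -> L
  P2: A <- G -> L
The empty set is not sufficient: P1 (A <- U -> G -> L) has no collider blocking it and no conditioned non-collider, so it is open.
Try {G}:
  P1: blocked at chain node G ∈ conditioning set.
  P2: blocked at fork node G ∈ conditioning set.
{G} contains no descendant of A and blocks every backdoor path.
No other singleton works — e.g. {U} leaves P2 open — so {G} is the unique smallest valid adjustment set.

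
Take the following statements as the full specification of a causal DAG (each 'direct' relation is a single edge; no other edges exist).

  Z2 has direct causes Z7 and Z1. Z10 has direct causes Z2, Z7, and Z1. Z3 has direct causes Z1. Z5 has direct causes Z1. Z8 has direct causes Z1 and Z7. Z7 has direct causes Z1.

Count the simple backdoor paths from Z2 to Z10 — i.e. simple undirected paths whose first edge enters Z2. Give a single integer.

A backdoor path from Z2 to Z10 is any simple undirected path whose first edge points into Z2 (i.e. leaves Z2 via a parent).
Parents of Z2: {Z1, Z7}.
Enumerating:
  P1: Z2 <- Z1 -> Z7 -> Z10
  P2: Z2 <- Z1 -> Z8 <- Z7 -> Z10
  P3: Z2 <- Z1 -> Z10
  P4: Z2 <- Z7 <- Z1 -> Z10
  P5: Z2 <- Z7 -> Z8 <- Z1 -> Z10
  P6: Z2 <- Z7 -> Z10
That exhausts the simple backdoor paths. Count: 6.

6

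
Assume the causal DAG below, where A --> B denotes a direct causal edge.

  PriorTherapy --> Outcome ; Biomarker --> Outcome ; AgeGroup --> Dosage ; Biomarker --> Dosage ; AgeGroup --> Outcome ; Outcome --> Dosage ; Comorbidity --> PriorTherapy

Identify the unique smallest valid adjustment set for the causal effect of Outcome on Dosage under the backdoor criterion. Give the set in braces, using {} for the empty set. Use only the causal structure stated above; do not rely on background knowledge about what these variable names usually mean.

{AgeGroup, Biomarker}

Variables eligible for adjustment (non-descendants of Outcome, excluding Outcome and Dosage): {AgeGroup, Biomarker, Comorbidity, PriorTherapy}.
Backdoor paths from Outcome to Dosage:
  P1: Outcome <- Biomarker -> Dosage
  P2: Outcome <- AgeGroup -> Dosage
The empty set is not sufficient: P1 (Outcome <- Biomarker -> Dosage) has no collider blocking it and no conditioned non-collider, so it is open.
Try {AgeGroup, Biomarker}:
  P1: blocked at fork node Biomarker ∈ conditioning set.
  P2: blocked at fork node AgeGroup ∈ conditioning set.
{AgeGroup, Biomarker} contains no descendant of Outcome and blocks every backdoor path.
Every element of {AgeGroup, Biomarker} is needed (dropping AgeGroup leaves P2 open; dropping Biomarker leaves P1 open), so no proper subset is valid.
Among all size-2 subsets of the eligible variables, only {AgeGroup, Biomarker} blocks every backdoor path, so it is the unique smallest valid adjustment set.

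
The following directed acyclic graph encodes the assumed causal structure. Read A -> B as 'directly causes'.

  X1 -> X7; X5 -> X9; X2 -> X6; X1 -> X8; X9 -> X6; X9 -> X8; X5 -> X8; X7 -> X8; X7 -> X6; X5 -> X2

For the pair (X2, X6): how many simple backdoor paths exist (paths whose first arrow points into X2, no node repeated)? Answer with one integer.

A backdoor path from X2 to X6 is any simple undirected path whose first edge points into X2 (i.e. leaves X2 via a parent).
Parents of X2: {X5}.
Enumerating:
  P1: X2 <- X5 -> X9 -> X6
  P2: X2 <- X5 -> X9 -> X8 <- X1 -> X7 -> X6
  P3: X2 <- X5 -> X9 -> X8 <- X7 -> X6
  P4: X2 <- X5 -> X8 <- X1 -> X7 -> X6
  P5: X2 <- X5 -> X8 <- X7 -> X6
  P6: X2 <- X5 -> X8 <- X9 -> X6
That exhausts the simple backdoor paths. Count: 6.

6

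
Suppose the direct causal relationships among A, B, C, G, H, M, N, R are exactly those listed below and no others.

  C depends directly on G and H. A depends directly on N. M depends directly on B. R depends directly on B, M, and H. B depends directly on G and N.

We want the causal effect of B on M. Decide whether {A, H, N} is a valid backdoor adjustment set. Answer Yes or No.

Yes

Backdoor paths from B to M (paths whose first edge points into B):
  P1: B <- G -> C <- H -> R <- M
Condition 1 (no descendant of B in the set): holds — descendants of B are {M, R}; none are in {A, H, N}.
Condition 2 (every backdoor path blocked by {A, H, N}):
  P1: blocked at collider C (neither it nor any descendant is in the conditioning set).
{A, H, N} satisfies the backdoor criterion.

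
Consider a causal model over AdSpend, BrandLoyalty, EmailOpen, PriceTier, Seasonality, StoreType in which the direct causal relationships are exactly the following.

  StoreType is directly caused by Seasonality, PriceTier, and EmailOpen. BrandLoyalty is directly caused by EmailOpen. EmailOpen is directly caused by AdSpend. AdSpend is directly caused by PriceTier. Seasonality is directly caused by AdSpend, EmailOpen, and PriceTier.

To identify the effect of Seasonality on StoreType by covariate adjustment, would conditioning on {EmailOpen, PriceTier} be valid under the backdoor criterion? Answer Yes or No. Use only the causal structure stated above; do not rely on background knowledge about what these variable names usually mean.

Backdoor paths from Seasonality to StoreType (paths whose first edge points into Seasonality):
  P1: Seasonality <- PriceTier -> AdSpend -> EmailOpen -> StoreType
  P2: Seasonality <- PriceTier -> StoreType
  P3: Seasonality <- AdSpend <- PriceTier -> StoreType
  P4: Seasonality <- AdSpend -> EmailOpen -> StoreType
  P5: Seasonality <- EmailOpen <- AdSpend <- PriceTier -> StoreType
  P6: Seasonality <- EmailOpen -> StoreType
Condition 1 (no descendant of Seasonality in the set): holds — descendants of Seasonality are {StoreType}; none are in {EmailOpen, PriceTier}.
Condition 2 (every backdoor path blocked by {EmailOpen, PriceTier}):
  P1: blocked at fork node PriceTier ∈ conditioning set.
  P2: blocked at fork node PriceTier ∈ conditioning set.
  P3: blocked at fork node PriceTier ∈ conditioning set.
  P4: blocked at chain node EmailOpen ∈ conditioning set.
  P5: blocked at chain node EmailOpen ∈ conditioning set.
  P6: blocked at fork node EmailOpen ∈ conditioning set.
{EmailOpen, PriceTier} satisfies the backdoor criterion.

Yes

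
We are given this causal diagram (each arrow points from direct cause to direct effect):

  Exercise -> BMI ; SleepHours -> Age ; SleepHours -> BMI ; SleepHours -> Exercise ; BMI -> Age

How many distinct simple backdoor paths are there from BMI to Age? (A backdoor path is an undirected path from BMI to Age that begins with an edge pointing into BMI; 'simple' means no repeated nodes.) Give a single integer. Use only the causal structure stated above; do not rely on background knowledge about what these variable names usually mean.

2

A backdoor path from BMI to Age is any simple undirected path whose first edge points into BMI (i.e. leaves BMI via a parent).
Parents of BMI: {Exercise, SleepHours}.
Enumerating:
  P1: BMI <- SleepHours -> Age
  P2: BMI <- Exercise <- SleepHours -> Age
That exhausts the simple backdoor paths. Count: 2.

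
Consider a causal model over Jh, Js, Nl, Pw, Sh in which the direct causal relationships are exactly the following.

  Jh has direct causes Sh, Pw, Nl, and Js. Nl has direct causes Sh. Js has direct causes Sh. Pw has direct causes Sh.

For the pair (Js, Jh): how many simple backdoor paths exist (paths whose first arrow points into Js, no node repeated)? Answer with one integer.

A backdoor path from Js to Jh is any simple undirected path whose first edge points into Js (i.e. leaves Js via a parent).
Parents of Js: {Sh}.
Enumerating:
  P1: Js <- Sh -> Pw -> Jh
  P2: Js <- Sh -> Nl -> Jh
  P3: Js <- Sh -> Jh
That exhausts the simple backdoor paths. Count: 3.

3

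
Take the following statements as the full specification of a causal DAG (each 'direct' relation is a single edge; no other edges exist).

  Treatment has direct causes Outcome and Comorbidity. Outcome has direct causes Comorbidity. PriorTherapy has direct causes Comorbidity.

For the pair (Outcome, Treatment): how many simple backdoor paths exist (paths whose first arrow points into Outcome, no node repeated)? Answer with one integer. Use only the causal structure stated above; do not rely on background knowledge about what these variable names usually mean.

1

A backdoor path from Outcome to Treatment is any simple undirected path whose first edge points into Outcome (i.e. leaves Outcome via a parent).
Parents of Outcome: {Comorbidity}.
Enumerating:
  P1: Outcome <- Comorbidity -> Treatment
That exhausts the simple backdoor paths. Count: 1.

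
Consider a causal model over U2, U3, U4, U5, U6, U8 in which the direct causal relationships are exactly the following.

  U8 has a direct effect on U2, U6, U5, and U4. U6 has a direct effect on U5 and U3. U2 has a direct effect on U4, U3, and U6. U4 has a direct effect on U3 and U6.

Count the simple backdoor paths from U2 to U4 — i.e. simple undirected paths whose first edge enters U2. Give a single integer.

A backdoor path from U2 to U4 is any simple undirected path whose first edge points into U2 (i.e. leaves U2 via a parent).
Parents of U2: {U8}.
Enumerating:
  P1: U2 <- U8 -> U4
  P2: U2 <- U8 -> U6 <- U4
  P3: U2 <- U8 -> U6 -> U3 <- U4
  P4: U2 <- U8 -> U5 <- U6 <- U4
  P5: U2 <- U8 -> U5 <- U6 -> U3 <- U4
That exhausts the simple backdoor paths. Count: 5.

5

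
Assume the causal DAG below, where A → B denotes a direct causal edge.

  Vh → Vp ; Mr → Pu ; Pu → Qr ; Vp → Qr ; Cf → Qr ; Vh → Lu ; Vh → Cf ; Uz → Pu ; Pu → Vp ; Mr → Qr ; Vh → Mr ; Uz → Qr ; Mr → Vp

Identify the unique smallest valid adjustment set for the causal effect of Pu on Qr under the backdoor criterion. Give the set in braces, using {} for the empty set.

Variables eligible for adjustment (non-descendants of Pu, excluding Pu and Qr): {Cf, Lu, Mr, Uz, Vh}.
Backdoor paths from Pu to Qr:
  P1: Pu <- Uz -> Qr
  P2: Pu <- Mr <- Vh -> Cf -> Qr
  P3: Pu <- Mr <- Vh -> Vp -> Qr
  P4: Pu <- Mr -> Vp <- Vh -> Cf -> Qr
  P5: Pu <- Mr -> Vp -> Qr
  P6: Pu <- Mr -> Qr
The empty set is not sufficient: P1 (Pu <- Uz -> Qr) has no collider blocking it and no conditioned non-collider, so it is open.
Try {Mr, Uz}:
  P1: blocked at fork node Uz ∈ conditioning set.
  P2: blocked at chain node Mr ∈ conditioning set.
  P3: blocked at chain node Mr ∈ conditioning set.
  P4: blocked at fork node Mr ∈ conditioning set.
  P5: blocked at fork node Mr ∈ conditioning set.
  P6: blocked at fork node Mr ∈ conditioning set.
{Mr, Uz} contains no descendant of Pu and blocks every backdoor path.
Every element of {Mr, Uz} is needed (dropping Mr leaves P2 open; dropping Uz leaves P1 open), so no proper subset is valid.
Among all size-2 subsets of the eligible variables, only {Mr, Uz} blocks every backdoor path, so it is the unique smallest valid adjustment set.

{Mr, Uz}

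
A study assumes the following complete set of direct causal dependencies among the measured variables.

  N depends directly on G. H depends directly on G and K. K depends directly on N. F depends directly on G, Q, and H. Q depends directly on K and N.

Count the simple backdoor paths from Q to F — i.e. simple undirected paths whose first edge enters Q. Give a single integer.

A backdoor path from Q to F is any simple undirected path whose first edge points into Q (i.e. leaves Q via a parent).
Parents of Q: {K, N}.
Enumerating:
  P1: Q <- N <- G -> H -> F
  P2: Q <- N <- G -> F
  P3: Q <- N -> K -> H <- G -> F
  P4: Q <- N -> K -> H -> F
  P5: Q <- K <- N <- G -> H -> F
  P6: Q <- K <- N <- G -> F
  P7: Q <- K -> H <- G -> F
  P8: Q <- K -> H -> F
That exhausts the simple backdoor paths. Count: 8.

8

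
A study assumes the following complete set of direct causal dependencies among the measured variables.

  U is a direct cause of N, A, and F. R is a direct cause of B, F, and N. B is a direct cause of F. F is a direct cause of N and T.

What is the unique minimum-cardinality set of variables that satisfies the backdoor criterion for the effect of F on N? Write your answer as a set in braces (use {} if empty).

Variables eligible for adjustment (non-descendants of F, excluding F and N): {A, B, R, U}.
Backdoor paths from F to N:
  P1: F <- R -> N
  P2: F <- U -> N
  P3: F <- B <- R -> N
The empty set is not sufficient: P1 (F <- R -> N) has no collider blocking it and no conditioned non-collider, so it is open.
Try {R, U}:
  P1: blocked at fork node R ∈ conditioning set.
  P2: blocked at fork node U ∈ conditioning set.
  P3: blocked at fork node R ∈ conditioning set.
{R, U} contains no descendant of F and blocks every backdoor path.
Every element of {R, U} is needed (dropping R leaves P1 open; dropping U leaves P2 open), so no proper subset is valid.
Among all size-2 subsets of the eligible variables, only {R, U} blocks every backdoor path, so it is the unique smallest valid adjustment set.

{R, U}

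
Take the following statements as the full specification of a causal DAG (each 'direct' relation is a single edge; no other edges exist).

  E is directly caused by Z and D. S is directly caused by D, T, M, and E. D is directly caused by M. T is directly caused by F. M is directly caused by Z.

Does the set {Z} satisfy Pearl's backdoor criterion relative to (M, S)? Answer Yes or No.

Yes

Backdoor paths from M to S (paths whose first edge points into M):
  P1: M <- Z -> E <- D -> S
  P2: M <- Z -> E -> S
Condition 1 (no descendant of M in the set): holds — descendants of M are {D, E, S}; none are in {Z}.
Condition 2 (every backdoor path blocked by {Z}):
  P1: blocked at fork node Z ∈ conditioning set.
  P2: blocked at fork node Z ∈ conditioning set.
{Z} satisfies the backdoor criterion.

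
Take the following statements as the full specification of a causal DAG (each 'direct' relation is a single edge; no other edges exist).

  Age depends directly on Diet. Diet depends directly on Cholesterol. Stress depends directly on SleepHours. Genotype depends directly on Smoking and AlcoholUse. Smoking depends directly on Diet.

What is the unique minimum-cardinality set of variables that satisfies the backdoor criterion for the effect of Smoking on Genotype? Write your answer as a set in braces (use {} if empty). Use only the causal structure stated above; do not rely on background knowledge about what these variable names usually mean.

{}

Variables eligible for adjustment (non-descendants of Smoking, excluding Smoking and Genotype): {Age, AlcoholUse, Cholesterol, Diet, SleepHours, Stress}.
Backdoor paths from Smoking to Genotype:
  (none)
With no backdoor paths the empty set already satisfies the criterion, and it is trivially minimal.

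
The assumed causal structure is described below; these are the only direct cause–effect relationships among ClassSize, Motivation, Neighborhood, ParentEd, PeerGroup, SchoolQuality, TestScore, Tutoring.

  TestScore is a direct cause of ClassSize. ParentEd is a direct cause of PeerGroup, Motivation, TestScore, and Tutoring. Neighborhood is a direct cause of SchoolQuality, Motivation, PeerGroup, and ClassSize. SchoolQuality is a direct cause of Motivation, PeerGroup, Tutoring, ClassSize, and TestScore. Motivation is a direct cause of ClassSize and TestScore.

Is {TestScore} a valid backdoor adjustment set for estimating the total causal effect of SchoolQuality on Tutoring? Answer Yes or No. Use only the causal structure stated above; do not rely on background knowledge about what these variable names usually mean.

Backdoor paths from SchoolQuality to Tutoring (paths whose first edge points into SchoolQuality):
  P1: SchoolQuality <- Neighborhood -> Motivation <- ParentEd -> Tutoring
  P2: SchoolQuality <- Neighborhood -> Motivation -> TestScore <- ParentEd -> Tutoring
  P3: SchoolQuality <- Neighborhood -> Motivation -> ClassSize <- TestScore <- ParentEd -> Tutoring
  P4: SchoolQuality <- Neighborhood -> PeerGroup <- ParentEd -> Tutoring
  P5: SchoolQuality <- Neighborhood -> ClassSize <- Motivation <- ParentEd -> Tutoring
  P6: SchoolQuality <- Neighborhood -> ClassSize <- Motivation -> TestScore <- ParentEd -> Tutoring
  P7: SchoolQuality <- Neighborhood -> ClassSize <- TestScore <- ParentEd -> Tutoring
  P8: SchoolQuality <- Neighborhood -> ClassSize <- TestScore <- Motivation <- ParentEd -> Tutoring
Condition 1 (no descendant of SchoolQuality in the set): FAILS — TestScore is a descendant of SchoolQuality.
Condition 2 (every backdoor path blocked by {TestScore}):
  P1: open — collider(s) Motivation are conditioned on (or have a conditioned descendant) and no non-collider on the path is in the set.
  P2: open — collider(s) TestScore are conditioned on (or have a conditioned descendant) and no non-collider on the path is in the set.
  P3: blocked at collider ClassSize (neither it nor any descendant is in the conditioning set).
  P4: blocked at collider PeerGroup (neither it nor any descendant is in the conditioning set).
  P5: blocked at collider ClassSize (neither it nor any descendant is in the conditioning set).
  P6: blocked at collider ClassSize (neither it nor any descendant is in the conditioning set).
  P7: blocked at collider ClassSize (neither it nor any descendant is in the conditioning set).
  P8: blocked at collider ClassSize (neither it nor any descendant is in the conditioning set).
{TestScore} does not satisfy the backdoor criterion.

No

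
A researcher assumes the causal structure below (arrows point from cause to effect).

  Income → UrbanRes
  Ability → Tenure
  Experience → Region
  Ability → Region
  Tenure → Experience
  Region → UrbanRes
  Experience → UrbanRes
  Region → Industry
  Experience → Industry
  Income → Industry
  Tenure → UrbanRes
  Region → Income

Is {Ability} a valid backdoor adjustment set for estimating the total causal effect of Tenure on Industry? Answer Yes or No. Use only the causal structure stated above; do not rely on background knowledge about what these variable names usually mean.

Yes

Backdoor paths from Tenure to Industry (paths whose first edge points into Tenure):
  P1: Tenure <- Ability -> Region <- Experience -> Industry
  P2: Tenure <- Ability -> Region <- Experience -> UrbanRes <- Income -> Industry
  P3: Tenure <- Ability -> Region -> Income -> Industry
  P4: Tenure <- Ability -> Region -> Income -> UrbanRes <- Experience -> Industry
  P5: Tenure <- Ability -> Region -> Industry
  P6: Tenure <- Ability -> Region -> UrbanRes <- Experience -> Industry
  P7: Tenure <- Ability -> Region -> UrbanRes <- Income -> Industry
Condition 1 (no descendant of Tenure in the set): holds — descendants of Tenure are {Experience, Income, Industry, Region, UrbanRes}; none are in {Ability}.
Condition 2 (every backdoor path blocked by {Ability}):
  P1: blocked at fork node Ability ∈ conditioning set.
  P2: blocked at fork node Ability ∈ conditioning set.
  P3: blocked at fork node Ability ∈ conditioning set.
  P4: blocked at fork node Ability ∈ conditioning set.
  P5: blocked at fork node Ability ∈ conditioning set.
  P6: blocked at fork node Ability ∈ conditioning set.
  P7: blocked at fork node Ability ∈ conditioning set.
{Ability} satisfies the backdoor criterion.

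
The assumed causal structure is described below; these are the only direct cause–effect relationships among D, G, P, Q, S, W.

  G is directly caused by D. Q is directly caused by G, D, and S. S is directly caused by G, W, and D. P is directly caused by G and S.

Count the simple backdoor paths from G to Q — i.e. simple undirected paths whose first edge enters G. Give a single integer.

A backdoor path from G to Q is any simple undirected path whose first edge points into G (i.e. leaves G via a parent).
Parents of G: {D}.
Enumerating:
  P1: G <- D -> S -> Q
  P2: G <- D -> Q
That exhausts the simple backdoor paths. Count: 2.

2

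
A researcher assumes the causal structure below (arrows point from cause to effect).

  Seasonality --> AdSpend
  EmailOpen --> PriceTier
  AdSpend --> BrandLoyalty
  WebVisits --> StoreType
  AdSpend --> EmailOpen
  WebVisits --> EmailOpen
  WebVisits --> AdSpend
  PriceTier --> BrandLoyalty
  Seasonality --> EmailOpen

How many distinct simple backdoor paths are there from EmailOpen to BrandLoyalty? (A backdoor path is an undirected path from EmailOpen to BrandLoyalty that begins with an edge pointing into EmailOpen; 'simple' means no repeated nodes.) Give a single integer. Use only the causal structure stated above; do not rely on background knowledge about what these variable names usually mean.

A backdoor path from EmailOpen to BrandLoyalty is any simple undirected path whose first edge points into EmailOpen (i.e. leaves EmailOpen via a parent).
Parents of EmailOpen: {AdSpend, Seasonality, WebVisits}.
Enumerating:
  P1: EmailOpen <- Seasonality -> AdSpend -> BrandLoyalty
  P2: EmailOpen <- WebVisits -> AdSpend -> BrandLoyalty
  P3: EmailOpen <- AdSpend -> BrandLoyalty
That exhausts the simple backdoor paths. Count: 3.

3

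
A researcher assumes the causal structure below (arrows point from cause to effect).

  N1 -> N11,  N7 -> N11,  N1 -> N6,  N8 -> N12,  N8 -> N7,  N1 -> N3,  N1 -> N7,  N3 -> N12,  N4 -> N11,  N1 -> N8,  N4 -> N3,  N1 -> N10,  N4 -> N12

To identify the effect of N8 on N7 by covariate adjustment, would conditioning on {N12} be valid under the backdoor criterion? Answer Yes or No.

No

Backdoor paths from N8 to N7 (paths whose first edge points into N8):
  P1: N8 <- N1 -> N3 <- N4 -> N11 <- N7
  P2: N8 <- N1 -> N3 -> N12 <- N4 -> N11 <- N7
  P3: N8 <- N1 -> N7
  P4: N8 <- N1 -> N11 <- N7
Condition 1 (no descendant of N8 in the set): FAILS — N12 is a descendant of N8.
Condition 2 (every backdoor path blocked by {N12}):
  P1: blocked at collider N11 (neither it nor any descendant is in the conditioning set).
  P2: blocked at collider N11 (neither it nor any descendant is in the conditioning set).
  P3: open — no interior node is in the conditioning set.
  P4: blocked at collider N11 (neither it nor any descendant is in the conditioning set).
{N12} does not satisfy the backdoor criterion.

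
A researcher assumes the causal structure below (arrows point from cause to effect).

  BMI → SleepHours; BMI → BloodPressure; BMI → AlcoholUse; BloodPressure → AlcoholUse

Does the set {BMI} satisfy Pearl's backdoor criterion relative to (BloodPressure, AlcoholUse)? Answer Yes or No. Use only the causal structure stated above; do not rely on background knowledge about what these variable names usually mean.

Backdoor paths from BloodPressure to AlcoholUse (paths whose first edge points into BloodPressure):
  P1: BloodPressure <- BMI -> AlcoholUse
Condition 1 (no descendant of BloodPressure in the set): holds — descendants of BloodPressure are {AlcoholUse}; none are in {BMI}.
Condition 2 (every backdoor path blocked by {BMI}):
  P1: blocked at fork node BMI ∈ conditioning set.
{BMI} satisfies the backdoor criterion.

Yes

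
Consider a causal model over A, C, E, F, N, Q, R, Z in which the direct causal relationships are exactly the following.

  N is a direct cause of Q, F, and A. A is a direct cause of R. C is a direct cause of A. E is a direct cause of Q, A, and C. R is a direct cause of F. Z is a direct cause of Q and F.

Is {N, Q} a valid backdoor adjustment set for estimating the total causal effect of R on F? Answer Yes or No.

Backdoor paths from R to F (paths whose first edge points into R):
  P1: R <- A <- E -> Q <- Z -> F
  P2: R <- A <- E -> Q <- N -> F
  P3: R <- A <- C <- E -> Q <- Z -> F
  P4: R <- A <- C <- E -> Q <- N -> F
  P5: R <- A <- N -> Q <- Z -> F
  P6: R <- A <- N -> F
Condition 1 (no descendant of R in the set): holds — descendants of R are {F}; none are in {N, Q}.
Condition 2 (every backdoor path blocked by {N, Q}):
  P1: open — collider(s) Q are conditioned on (or have a conditioned descendant) and no non-collider on the path is in the set.
  P2: blocked at fork node N ∈ conditioning set.
  P3: open — collider(s) Q are conditioned on (or have a conditioned descendant) and no non-collider on the path is in the set.
  P4: blocked at fork node N ∈ conditioning set.
  P5: blocked at fork node N ∈ conditioning set.
  P6: blocked at fork node N ∈ conditioning set.
{N, Q} does not satisfy the backdoor criterion.

No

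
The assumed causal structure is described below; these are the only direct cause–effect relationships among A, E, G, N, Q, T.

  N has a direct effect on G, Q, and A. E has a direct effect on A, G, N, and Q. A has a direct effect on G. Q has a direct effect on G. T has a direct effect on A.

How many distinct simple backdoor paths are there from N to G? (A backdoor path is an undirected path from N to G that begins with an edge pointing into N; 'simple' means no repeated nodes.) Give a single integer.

A backdoor path from N to G is any simple undirected path whose first edge points into N (i.e. leaves N via a parent).
Parents of N: {E}.
Enumerating:
  P1: N <- E -> Q -> G
  P2: N <- E -> A -> G
  P3: N <- E -> G
That exhausts the simple backdoor paths. Count: 3.

3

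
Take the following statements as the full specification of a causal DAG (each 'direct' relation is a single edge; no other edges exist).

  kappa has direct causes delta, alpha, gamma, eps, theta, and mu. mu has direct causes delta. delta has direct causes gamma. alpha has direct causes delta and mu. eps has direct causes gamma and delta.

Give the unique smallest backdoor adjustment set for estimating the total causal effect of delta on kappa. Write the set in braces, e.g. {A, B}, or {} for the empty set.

{gamma}

Variables eligible for adjustment (non-descendants of delta, excluding delta and kappa): {gamma, theta}.
Backdoor paths from delta to kappa:
  P1: delta <- gamma -> eps -> kappa
  P2: delta <- gamma -> kappa
The empty set is not sufficient: P1 (delta <- gamma -> eps -> kappa) has no collider blocking it and no conditioned non-collider, so it is open.
Try {gamma}:
  P1: blocked at fork node gamma ∈ conditioning set.
  P2: blocked at fork node gamma ∈ conditioning set.
{gamma} contains no descendant of delta and blocks every backdoor path.
No other singleton works — e.g. {theta} leaves P1 open — so {gamma} is the unique smallest valid adjustment set.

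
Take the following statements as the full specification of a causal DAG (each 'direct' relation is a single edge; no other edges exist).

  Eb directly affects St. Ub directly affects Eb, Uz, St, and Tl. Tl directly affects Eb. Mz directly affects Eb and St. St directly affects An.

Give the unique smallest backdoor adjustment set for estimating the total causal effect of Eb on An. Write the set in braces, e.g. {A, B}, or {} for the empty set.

Variables eligible for adjustment (non-descendants of Eb, excluding Eb and An): {Mz, Tl, Ub, Uz}.
Backdoor paths from Eb to An:
  P1: Eb <- Ub -> St -> An
  P2: Eb <- Tl <- Ub -> St -> An
  P3: Eb <- Mz -> St -> An
The empty set is not sufficient: P1 (Eb <- Ub -> St -> An) has no collider blocking it and no conditioned non-collider, so it is open.
Try {Mz, Ub}:
  P1: blocked at fork node Ub ∈ conditioning set.
  P2: blocked at fork node Ub ∈ conditioning set.
  P3: blocked at fork node Mz ∈ conditioning set.
{Mz, Ub} contains no descendant of Eb and blocks every backdoor path.
Every element of {Mz, Ub} is needed (dropping Mz leaves P3 open; dropping Ub leaves P1 open), so no proper subset is valid.
Among all size-2 subsets of the eligible variables, only {Mz, Ub} blocks every backdoor path, so it is the unique smallest valid adjustment set.

{Mz, Ub}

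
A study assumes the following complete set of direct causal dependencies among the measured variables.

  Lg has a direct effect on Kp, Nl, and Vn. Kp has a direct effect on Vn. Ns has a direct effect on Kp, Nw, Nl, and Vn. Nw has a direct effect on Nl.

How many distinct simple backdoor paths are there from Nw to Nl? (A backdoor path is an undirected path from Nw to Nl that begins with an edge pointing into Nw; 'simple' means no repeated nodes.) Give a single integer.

A backdoor path from Nw to Nl is any simple undirected path whose first edge points into Nw (i.e. leaves Nw via a parent).
Parents of Nw: {Ns}.
Enumerating:
  P1: Nw <- Ns -> Kp <- Lg -> Nl
  P2: Nw <- Ns -> Kp -> Vn <- Lg -> Nl
  P3: Nw <- Ns -> Vn <- Lg -> Nl
  P4: Nw <- Ns -> Vn <- Kp <- Lg -> Nl
  P5: Nw <- Ns -> Nl
That exhausts the simple backdoor paths. Count: 5.

5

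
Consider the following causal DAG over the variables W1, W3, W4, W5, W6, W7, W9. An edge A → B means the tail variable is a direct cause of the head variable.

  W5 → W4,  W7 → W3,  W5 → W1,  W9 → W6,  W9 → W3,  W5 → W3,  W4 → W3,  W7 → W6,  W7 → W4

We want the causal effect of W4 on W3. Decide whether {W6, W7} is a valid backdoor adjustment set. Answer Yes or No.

No

Backdoor paths from W4 to W3 (paths whose first edge points into W4):
  P1: W4 <- W7 -> W3
  P2: W4 <- W7 -> W6 <- W9 -> W3
  P3: W4 <- W5 -> W3
Condition 1 (no descendant of W4 in the set): holds — descendants of W4 are {W3}; none are in {W6, W7}.
Condition 2 (every backdoor path blocked by {W6, W7}):
  P1: blocked at fork node W7 ∈ conditioning set.
  P2: blocked at fork node W7 ∈ conditioning set.
  P3: open — no interior node is in the conditioning set.
{W6, W7} does not satisfy the backdoor criterion.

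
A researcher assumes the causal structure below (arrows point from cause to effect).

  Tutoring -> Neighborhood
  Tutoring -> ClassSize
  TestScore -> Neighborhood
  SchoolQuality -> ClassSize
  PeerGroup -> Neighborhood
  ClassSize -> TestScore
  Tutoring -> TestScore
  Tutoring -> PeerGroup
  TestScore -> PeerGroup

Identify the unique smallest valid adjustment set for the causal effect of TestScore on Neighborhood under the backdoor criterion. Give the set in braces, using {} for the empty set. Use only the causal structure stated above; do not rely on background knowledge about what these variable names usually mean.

Variables eligible for adjustment (non-descendants of TestScore, excluding TestScore and Neighborhood): {ClassSize, SchoolQuality, Tutoring}.
Backdoor paths from TestScore to Neighborhood:
  P1: TestScore <- Tutoring -> PeerGroup -> Neighborhood
  P2: TestScore <- Tutoring -> Neighborhood
  P3: TestScore <- ClassSize <- Tutoring -> PeerGroup -> Neighborhood
  P4: TestScore <- ClassSize <- Tutoring -> Neighborhood
The empty set is not sufficient: P1 (TestScore <- Tutoring -> PeerGroup -> Neighborhood) has no collider blocking it and no conditioned non-collider, so it is open.
Try {Tutoring}:
  P1: blocked at fork node Tutoring ∈ conditioning set.
  P2: blocked at fork node Tutoring ∈ conditioning set.
  P3: blocked at fork node Tutoring ∈ conditioning set.
  P4: blocked at fork node Tutoring ∈ conditioning set.
{Tutoring} contains no descendant of TestScore and blocks every backdoor path.
No other singleton works — e.g. {SchoolQuality} leaves P1 open — so {Tutoring} is the unique smallest valid adjustment set.

{Tutoring}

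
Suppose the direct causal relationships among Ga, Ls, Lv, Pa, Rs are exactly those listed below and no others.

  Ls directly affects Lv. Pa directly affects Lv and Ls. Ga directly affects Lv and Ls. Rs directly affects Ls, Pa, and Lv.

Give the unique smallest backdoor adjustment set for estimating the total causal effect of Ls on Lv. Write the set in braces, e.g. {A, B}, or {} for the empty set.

{Ga, Pa, Rs}

Variables eligible for adjustment (non-descendants of Ls, excluding Ls and Lv): {Ga, Pa, Rs}.
Backdoor paths from Ls to Lv:
  P1: Ls <- Rs -> Pa -> Lv
  P2: Ls <- Rs -> Lv
  P3: Ls <- Ga -> Lv
  P4: Ls <- Pa <- Rs -> Lv
  P5: Ls <- Pa -> Lv
The empty set is not sufficient: P1 (Ls <- Rs -> Pa -> Lv) has no collider blocking it and no conditioned non-collider, so it is open.
Try {Ga, Pa, Rs}:
  P1: blocked at fork node Rs ∈ conditioning set.
  P2: blocked at fork node Rs ∈ conditioning set.
  P3: blocked at fork node Ga ∈ conditioning set.
  P4: blocked at chain node Pa ∈ conditioning set.
  P5: blocked at fork node Pa ∈ conditioning set.
{Ga, Pa, Rs} contains no descendant of Ls and blocks every backdoor path.
Every element of {Ga, Pa, Rs} is needed (dropping Ga leaves P3 open; dropping Pa leaves P5 open; dropping Rs leaves P2 open), so no proper subset is valid.
Among all size-3 subsets of the eligible variables, only {Ga, Pa, Rs} blocks every backdoor path, so it is the unique smallest valid adjustment set.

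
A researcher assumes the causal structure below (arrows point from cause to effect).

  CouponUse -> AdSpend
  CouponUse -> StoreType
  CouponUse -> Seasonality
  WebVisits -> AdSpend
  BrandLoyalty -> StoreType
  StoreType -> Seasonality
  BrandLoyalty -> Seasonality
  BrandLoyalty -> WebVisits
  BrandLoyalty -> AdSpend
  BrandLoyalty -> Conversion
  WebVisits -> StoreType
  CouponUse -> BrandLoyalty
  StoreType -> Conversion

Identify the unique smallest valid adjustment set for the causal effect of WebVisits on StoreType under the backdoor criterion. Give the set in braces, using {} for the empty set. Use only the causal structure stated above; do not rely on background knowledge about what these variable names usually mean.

{BrandLoyalty}

Variables eligible for adjustment (non-descendants of WebVisits, excluding WebVisits and StoreType): {BrandLoyalty, CouponUse}.
Backdoor paths from WebVisits to StoreType:
  P1: WebVisits <- BrandLoyalty <- CouponUse -> StoreType
  P2: WebVisits <- BrandLoyalty <- CouponUse -> Seasonality <- StoreType
  P3: WebVisits <- BrandLoyalty -> StoreType
  P4: WebVisits <- BrandLoyalty -> AdSpend <- CouponUse -> StoreType
  P5: WebVisits <- BrandLoyalty -> AdSpend <- CouponUse -> Seasonality <- StoreType
  P6: WebVisits <- BrandLoyalty -> Conversion <- StoreType
  P7: WebVisits <- BrandLoyalty -> Seasonality <- CouponUse -> StoreType
  P8: WebVisits <- BrandLoyalty -> Seasonality <- StoreType
The empty set is not sufficient: P1 (WebVisits <- BrandLoyalty <- CouponUse -> StoreType) has no collider blocking it and no conditioned non-collider, so it is open.
Try {BrandLoyalty}:
  P1: blocked at chain node BrandLoyalty ∈ conditioning set.
  P2: blocked at chain node BrandLoyalty ∈ conditioning set.
  P3: blocked at fork node BrandLoyalty ∈ conditioning set.
  P4: blocked at fork node BrandLoyalty ∈ conditioning set.
  P5: blocked at fork node BrandLoyalty ∈ conditioning set.
  P6: blocked at fork node BrandLoyalty ∈ conditioning set.
  P7: blocked at fork node BrandLoyalty ∈ conditioning set.
  P8: blocked at fork node BrandLoyalty ∈ conditioning set.
{BrandLoyalty} contains no descendant of WebVisits and blocks every backdoor path.
No other singleton works — e.g. {CouponUse} leaves P3 open — so {BrandLoyalty} is the unique smallest valid adjustment set.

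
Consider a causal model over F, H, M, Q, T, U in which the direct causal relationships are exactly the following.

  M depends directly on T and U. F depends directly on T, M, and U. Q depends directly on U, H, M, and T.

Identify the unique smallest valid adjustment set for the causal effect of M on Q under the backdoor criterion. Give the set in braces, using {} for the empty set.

Variables eligible for adjustment (non-descendants of M, excluding M and Q): {H, T, U}.
Backdoor paths from M to Q:
  P1: M <- U -> F <- T -> Q
  P2: M <- U -> Q
  P3: M <- T -> F <- U -> Q
  P4: M <- T -> Q
The empty set is not sufficient: P2 (M <- U -> Q) has no collider blocking it and no conditioned non-collider, so it is open.
Try {T, U}:
  P1: blocked at fork node U ∈ conditioning set.
  P2: blocked at fork node U ∈ conditioning set.
  P3: blocked at fork node T ∈ conditioning set.
  P4: blocked at fork node T ∈ conditioning set.
{T, U} contains no descendant of M and blocks every backdoor path.
Every element of {T, U} is needed (dropping T leaves P4 open; dropping U leaves P2 open), so no proper subset is valid.
Among all size-2 subsets of the eligible variables, only {T, U} blocks every backdoor path, so it is the unique smallest valid adjustment set.

{T, U}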